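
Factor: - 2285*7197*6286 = -103374181470 = - 2^1  *  3^1*5^1* 7^1*449^1*457^1*2399^1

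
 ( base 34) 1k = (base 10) 54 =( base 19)2g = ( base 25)24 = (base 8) 66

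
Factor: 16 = 2^4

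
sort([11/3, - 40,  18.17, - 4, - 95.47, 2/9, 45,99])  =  [ - 95.47, - 40, - 4,2/9,11/3, 18.17, 45,99]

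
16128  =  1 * 16128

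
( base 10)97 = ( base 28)3D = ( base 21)4d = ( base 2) 1100001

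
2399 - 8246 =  - 5847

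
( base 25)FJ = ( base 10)394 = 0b110001010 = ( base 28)E2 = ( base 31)CM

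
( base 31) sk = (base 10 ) 888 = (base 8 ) 1570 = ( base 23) 1FE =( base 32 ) ro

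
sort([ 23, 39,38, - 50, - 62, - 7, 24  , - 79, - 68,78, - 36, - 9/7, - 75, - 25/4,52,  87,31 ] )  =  [  -  79, -75, - 68, - 62, - 50, - 36, - 7,-25/4,-9/7, 23 , 24, 31, 38,39, 52, 78,87 ] 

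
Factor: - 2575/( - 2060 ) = 5/4 = 2^( - 2 )*5^1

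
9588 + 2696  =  12284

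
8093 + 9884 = 17977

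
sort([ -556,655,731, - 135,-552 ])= [  -  556, - 552, - 135 , 655,  731 ]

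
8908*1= 8908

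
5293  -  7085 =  -1792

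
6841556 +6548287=13389843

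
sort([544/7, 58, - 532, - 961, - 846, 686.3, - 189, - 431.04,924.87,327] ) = [ - 961, - 846,-532, - 431.04, - 189,  58, 544/7 , 327, 686.3,  924.87]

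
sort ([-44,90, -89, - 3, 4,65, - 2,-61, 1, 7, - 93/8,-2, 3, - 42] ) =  [ - 89, - 61, - 44,-42,  -  93/8,  -  3, - 2, - 2,  1, 3,  4 , 7, 65 , 90]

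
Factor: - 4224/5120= - 33/40   =  - 2^( - 3)*3^1* 5^( - 1 )*11^1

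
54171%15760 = 6891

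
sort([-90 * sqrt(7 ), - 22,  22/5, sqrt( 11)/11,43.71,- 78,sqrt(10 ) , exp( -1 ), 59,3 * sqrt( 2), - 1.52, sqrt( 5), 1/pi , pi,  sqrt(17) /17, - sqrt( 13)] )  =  [ - 90*sqrt( 7), - 78, - 22, - sqrt ( 13), - 1.52,sqrt(17) /17, sqrt(11 ) /11,1/pi,exp( - 1), sqrt( 5 ),pi, sqrt(10),3*sqrt ( 2 ), 22/5, 43.71, 59]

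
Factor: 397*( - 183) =-72651 =- 3^1*61^1*397^1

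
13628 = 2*6814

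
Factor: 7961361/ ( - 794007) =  - 2653787/264669= -3^( - 1 )*19^1*197^1* 709^1*88223^( - 1 )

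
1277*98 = 125146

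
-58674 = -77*762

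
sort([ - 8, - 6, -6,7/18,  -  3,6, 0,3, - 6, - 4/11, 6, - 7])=[ - 8, - 7,-6, - 6, - 6, - 3 , - 4/11, 0,7/18,3 , 6, 6]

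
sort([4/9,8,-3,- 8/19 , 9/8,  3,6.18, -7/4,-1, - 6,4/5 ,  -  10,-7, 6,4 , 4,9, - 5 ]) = [-10, - 7 , - 6, - 5,-3,-7/4,- 1, - 8/19, 4/9,  4/5,9/8,3,4,  4, 6,6.18,8,9]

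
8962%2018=890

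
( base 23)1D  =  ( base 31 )15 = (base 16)24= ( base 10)36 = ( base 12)30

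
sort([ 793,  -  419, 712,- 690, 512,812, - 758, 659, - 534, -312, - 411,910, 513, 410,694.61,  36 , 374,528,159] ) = [ - 758, -690, - 534, - 419,-411, - 312,36,  159,374,410,512, 513, 528,659, 694.61,712,793,812,910 ] 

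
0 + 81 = 81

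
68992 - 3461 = 65531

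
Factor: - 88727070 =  - 2^1*3^1* 5^1*47^1*62927^1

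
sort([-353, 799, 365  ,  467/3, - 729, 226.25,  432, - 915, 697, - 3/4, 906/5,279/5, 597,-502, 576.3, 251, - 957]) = [ - 957,  -  915 , - 729, - 502,  -  353,-3/4, 279/5, 467/3, 906/5, 226.25, 251,365,432, 576.3,  597, 697,799 ] 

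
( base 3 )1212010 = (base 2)10101001001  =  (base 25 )243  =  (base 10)1353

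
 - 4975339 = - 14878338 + 9902999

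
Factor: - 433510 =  - 2^1*5^1*7^1*11^1*563^1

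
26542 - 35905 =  - 9363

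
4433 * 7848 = 34790184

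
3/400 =3/400  =  0.01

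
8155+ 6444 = 14599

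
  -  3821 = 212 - 4033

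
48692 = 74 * 658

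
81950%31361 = 19228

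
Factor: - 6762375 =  - 3^2 *5^3*6011^1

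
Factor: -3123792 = - 2^4*3^3*7^1*1033^1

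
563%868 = 563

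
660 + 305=965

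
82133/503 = 163 + 144/503  =  163.29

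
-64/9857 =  - 1 + 9793/9857=- 0.01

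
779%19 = 0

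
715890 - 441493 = 274397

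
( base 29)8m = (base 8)376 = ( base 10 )254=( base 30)8E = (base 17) EG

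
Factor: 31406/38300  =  41/50 =2^( - 1 )*5^ ( - 2 )*41^1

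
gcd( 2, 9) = 1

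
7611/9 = 2537/3 = 845.67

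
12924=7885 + 5039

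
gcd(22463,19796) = 7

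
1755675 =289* 6075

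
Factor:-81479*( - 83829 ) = 6830303091 = 3^1*59^1*1381^1*27943^1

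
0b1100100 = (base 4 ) 1210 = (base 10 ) 100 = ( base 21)4g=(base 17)5f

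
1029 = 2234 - 1205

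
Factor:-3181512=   -2^3 * 3^1*19^1*6977^1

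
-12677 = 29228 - 41905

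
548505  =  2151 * 255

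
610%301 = 8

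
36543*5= 182715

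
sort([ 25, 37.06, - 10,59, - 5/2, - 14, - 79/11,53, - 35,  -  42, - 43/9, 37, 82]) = [ - 42, - 35,  -  14, - 10, - 79/11, - 43/9, - 5/2 , 25, 37, 37.06,53, 59, 82]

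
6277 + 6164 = 12441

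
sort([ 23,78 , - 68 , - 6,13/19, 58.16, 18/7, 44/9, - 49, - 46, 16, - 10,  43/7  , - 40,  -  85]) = [ - 85,-68, - 49 , -46, - 40, - 10, - 6 , 13/19,18/7, 44/9, 43/7, 16,23,58.16,78 ] 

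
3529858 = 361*9778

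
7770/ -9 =-2590/3 = - 863.33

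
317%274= 43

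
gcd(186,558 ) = 186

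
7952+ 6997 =14949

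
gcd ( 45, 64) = 1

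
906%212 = 58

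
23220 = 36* 645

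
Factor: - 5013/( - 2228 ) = 2^(- 2)* 3^2 = 9/4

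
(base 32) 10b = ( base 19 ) 2g9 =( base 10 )1035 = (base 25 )1GA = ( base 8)2013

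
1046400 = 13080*80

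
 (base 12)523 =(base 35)LC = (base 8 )1353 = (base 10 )747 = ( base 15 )34C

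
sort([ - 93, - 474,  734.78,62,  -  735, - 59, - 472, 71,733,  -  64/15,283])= [  -  735,  -  474, - 472, - 93,  -  59,-64/15, 62,71, 283,733, 734.78] 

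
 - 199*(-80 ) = 15920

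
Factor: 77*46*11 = 38962= 2^1*7^1 * 11^2 * 23^1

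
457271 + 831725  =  1288996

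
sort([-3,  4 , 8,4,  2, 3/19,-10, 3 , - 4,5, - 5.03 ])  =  [ - 10, - 5.03,-4 ,-3 , 3/19,2, 3,4,4,5, 8 ]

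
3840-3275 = 565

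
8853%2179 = 137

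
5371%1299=175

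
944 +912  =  1856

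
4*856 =3424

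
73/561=73/561 = 0.13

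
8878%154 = 100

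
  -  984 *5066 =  - 4984944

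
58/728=29/364 = 0.08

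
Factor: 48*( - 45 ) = -2160 = - 2^4* 3^3*5^1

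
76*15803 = 1201028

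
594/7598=297/3799  =  0.08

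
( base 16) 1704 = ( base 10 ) 5892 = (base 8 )13404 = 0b1011100000100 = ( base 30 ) 6gc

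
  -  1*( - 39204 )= 39204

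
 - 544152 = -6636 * 82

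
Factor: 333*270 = 89910= 2^1*3^5*5^1*37^1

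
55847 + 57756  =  113603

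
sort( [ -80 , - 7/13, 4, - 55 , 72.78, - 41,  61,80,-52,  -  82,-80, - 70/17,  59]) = [ - 82 , - 80, - 80 ,-55, - 52, - 41, - 70/17, - 7/13 , 4 , 59,61,72.78, 80 ]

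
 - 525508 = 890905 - 1416413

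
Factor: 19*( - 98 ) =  - 2^1*7^2*19^1 = - 1862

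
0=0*802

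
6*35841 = 215046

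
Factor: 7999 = 19^1*421^1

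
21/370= 21/370 = 0.06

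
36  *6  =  216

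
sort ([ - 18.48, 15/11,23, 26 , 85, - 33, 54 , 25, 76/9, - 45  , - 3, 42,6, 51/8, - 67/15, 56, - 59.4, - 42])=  [  -  59.4, -45, - 42,-33,  -  18.48,  -  67/15,  -  3, 15/11,6, 51/8, 76/9, 23,  25 , 26, 42, 54, 56, 85]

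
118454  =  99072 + 19382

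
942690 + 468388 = 1411078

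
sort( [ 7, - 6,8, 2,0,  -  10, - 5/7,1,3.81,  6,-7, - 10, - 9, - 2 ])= [ - 10,  -  10, - 9,-7, - 6, - 2,  -  5/7,0,1,2,3.81, 6 , 7,  8]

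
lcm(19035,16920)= 152280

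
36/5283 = 4/587 = 0.01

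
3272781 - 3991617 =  - 718836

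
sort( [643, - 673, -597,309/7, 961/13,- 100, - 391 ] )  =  [ - 673 , - 597, - 391, - 100,309/7, 961/13, 643] 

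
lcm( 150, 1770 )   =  8850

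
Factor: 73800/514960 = 2^( -1)*3^2*5^1* 157^(-1)   =  45/314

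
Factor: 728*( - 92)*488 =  - 32684288 =- 2^8 * 7^1* 13^1*23^1*61^1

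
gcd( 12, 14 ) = 2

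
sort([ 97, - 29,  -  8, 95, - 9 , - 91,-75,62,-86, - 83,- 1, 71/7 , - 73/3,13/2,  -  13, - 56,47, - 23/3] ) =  [ - 91,-86, - 83, - 75, - 56, - 29, - 73/3, - 13,-9, - 8,- 23/3, - 1, 13/2, 71/7 , 47, 62,95,97]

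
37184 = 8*4648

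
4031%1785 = 461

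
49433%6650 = 2883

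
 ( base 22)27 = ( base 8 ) 63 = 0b110011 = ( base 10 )51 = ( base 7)102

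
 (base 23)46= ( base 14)70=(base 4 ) 1202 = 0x62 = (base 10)98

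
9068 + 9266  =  18334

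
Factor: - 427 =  - 7^1*61^1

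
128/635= 128/635  =  0.20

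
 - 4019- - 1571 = - 2448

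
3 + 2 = 5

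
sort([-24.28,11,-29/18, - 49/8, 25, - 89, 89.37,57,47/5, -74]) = [-89,-74, - 24.28,-49/8, - 29/18, 47/5, 11, 25 , 57,89.37] 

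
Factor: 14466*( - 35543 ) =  - 2^1*3^1 * 2411^1*35543^1 = - 514165038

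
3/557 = 3/557=0.01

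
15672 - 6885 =8787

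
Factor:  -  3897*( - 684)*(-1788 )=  - 2^4*3^5*19^1*149^1 * 433^1 = - 4765999824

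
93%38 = 17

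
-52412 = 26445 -78857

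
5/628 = 5/628 = 0.01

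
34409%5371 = 2183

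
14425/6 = 14425/6 = 2404.17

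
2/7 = 2/7 = 0.29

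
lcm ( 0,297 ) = 0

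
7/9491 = 7/9491 = 0.00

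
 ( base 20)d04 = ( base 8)12124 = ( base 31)5CR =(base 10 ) 5204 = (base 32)52K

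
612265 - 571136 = 41129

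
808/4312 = 101/539=   0.19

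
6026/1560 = 3 + 673/780 = 3.86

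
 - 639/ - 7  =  91 + 2/7 = 91.29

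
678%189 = 111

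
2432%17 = 1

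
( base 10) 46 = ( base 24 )1m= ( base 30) 1g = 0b101110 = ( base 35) 1b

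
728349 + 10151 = 738500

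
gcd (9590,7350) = 70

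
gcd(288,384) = 96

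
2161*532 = 1149652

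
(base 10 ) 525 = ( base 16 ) 20D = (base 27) JC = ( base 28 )IL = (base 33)FU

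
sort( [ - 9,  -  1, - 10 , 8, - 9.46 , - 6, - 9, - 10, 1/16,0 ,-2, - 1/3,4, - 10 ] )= [-10 , - 10, - 10, - 9.46, - 9, - 9, - 6 , - 2, - 1, - 1/3,  0, 1/16,4,8]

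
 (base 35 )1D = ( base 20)28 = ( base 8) 60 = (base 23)22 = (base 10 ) 48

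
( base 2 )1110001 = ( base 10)113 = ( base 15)78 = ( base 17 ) 6B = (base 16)71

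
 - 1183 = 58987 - 60170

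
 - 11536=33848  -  45384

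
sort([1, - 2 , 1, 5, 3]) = [ - 2,1, 1,3,5] 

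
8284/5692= 1 + 648/1423  =  1.46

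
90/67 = 90/67 = 1.34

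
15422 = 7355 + 8067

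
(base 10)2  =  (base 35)2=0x2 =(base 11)2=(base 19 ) 2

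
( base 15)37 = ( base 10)52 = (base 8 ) 64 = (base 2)110100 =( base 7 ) 103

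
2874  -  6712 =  - 3838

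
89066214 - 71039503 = 18026711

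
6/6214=3/3107 = 0.00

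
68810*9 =619290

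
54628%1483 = 1240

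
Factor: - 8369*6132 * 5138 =-263675521704 = -2^3*3^1*7^2*73^1*367^1*8369^1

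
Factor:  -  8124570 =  - 2^1*3^3 * 5^1*30091^1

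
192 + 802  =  994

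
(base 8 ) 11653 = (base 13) 23a4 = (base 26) 7bh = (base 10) 5035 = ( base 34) 4c3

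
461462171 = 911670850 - 450208679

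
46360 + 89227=135587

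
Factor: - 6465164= - 2^2*1616291^1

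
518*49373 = 25575214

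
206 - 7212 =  - 7006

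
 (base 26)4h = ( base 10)121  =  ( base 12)A1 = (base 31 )3s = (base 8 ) 171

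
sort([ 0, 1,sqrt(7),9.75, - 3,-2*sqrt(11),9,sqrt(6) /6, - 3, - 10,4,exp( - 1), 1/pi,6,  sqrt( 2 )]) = [ - 10, - 2 * sqrt( 11), - 3, - 3,0,1/pi, exp(-1),  sqrt( 6 ) /6,1 , sqrt(2), sqrt(7)  ,  4, 6, 9, 9.75]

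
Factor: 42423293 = 11^1*23^1*73^1*2297^1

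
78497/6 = 13082 + 5/6 = 13082.83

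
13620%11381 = 2239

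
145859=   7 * 20837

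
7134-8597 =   -  1463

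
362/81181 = 362/81181 = 0.00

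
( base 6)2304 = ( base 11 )455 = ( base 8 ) 1040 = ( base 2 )1000100000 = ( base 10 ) 544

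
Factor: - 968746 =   -  2^1* 484373^1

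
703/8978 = 703/8978=   0.08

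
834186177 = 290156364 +544029813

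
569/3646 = 569/3646 = 0.16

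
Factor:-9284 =-2^2*11^1*211^1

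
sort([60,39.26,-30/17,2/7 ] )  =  [ - 30/17,2/7,39.26,60]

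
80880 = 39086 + 41794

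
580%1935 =580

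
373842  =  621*602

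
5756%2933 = 2823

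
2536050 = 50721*50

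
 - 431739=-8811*49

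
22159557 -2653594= 19505963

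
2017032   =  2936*687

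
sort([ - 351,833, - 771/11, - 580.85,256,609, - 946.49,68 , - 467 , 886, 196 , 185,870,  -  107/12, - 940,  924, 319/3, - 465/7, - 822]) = [ - 946.49, - 940, - 822, - 580.85,-467,-351, - 771/11, - 465/7, - 107/12,68,319/3,  185,196,  256, 609 , 833,870,886,924 ]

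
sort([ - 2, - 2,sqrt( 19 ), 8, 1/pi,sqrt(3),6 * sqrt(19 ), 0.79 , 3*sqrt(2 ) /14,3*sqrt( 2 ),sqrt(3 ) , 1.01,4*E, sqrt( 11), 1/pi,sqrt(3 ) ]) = [ - 2, - 2, 3*sqrt(2 )/14,  1/pi,1/pi,0.79 , 1.01, sqrt( 3),sqrt(3 ),  sqrt( 3), sqrt( 11),3 *sqrt (2) , sqrt(19 ), 8,  4*E,6*sqrt(19)] 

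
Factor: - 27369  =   - 3^2 * 3041^1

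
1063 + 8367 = 9430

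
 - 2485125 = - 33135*75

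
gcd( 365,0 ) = 365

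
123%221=123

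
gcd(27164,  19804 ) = 4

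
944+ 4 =948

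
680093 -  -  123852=803945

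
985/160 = 6 + 5/32=6.16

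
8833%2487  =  1372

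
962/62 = 15 + 16/31 = 15.52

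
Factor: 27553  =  59^1*467^1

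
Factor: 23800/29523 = 2^3*3^( - 1 ) * 5^2*  7^1*13^( - 1)*17^1*757^(-1)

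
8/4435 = 8/4435 = 0.00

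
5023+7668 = 12691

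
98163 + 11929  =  110092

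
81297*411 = 33413067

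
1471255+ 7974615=9445870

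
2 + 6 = 8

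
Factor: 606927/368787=122929^ ( - 1)*202309^1 = 202309/122929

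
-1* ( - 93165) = 93165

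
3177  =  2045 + 1132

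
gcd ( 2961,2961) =2961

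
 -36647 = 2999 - 39646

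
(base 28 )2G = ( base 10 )72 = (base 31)2a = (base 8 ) 110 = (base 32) 28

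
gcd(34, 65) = 1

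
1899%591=126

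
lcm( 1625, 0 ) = 0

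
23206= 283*82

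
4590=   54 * 85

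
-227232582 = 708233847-935466429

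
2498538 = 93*26866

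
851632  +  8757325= 9608957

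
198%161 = 37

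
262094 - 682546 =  -420452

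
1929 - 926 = 1003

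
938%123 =77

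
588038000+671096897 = 1259134897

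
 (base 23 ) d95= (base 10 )7089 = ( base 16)1bb1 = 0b1101110110001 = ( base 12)4129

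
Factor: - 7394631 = -3^1*2464877^1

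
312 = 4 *78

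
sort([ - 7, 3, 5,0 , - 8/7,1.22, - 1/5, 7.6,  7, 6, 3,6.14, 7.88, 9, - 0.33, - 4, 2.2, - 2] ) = [ - 7, - 4,-2 , - 8/7, - 0.33, - 1/5, 0, 1.22,2.2,3,  3, 5,6,6.14,7, 7.6,7.88,9 ] 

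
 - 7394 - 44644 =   -  52038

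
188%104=84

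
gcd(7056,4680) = 72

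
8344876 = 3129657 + 5215219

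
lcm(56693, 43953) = 3911817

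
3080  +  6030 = 9110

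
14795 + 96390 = 111185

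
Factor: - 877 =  - 877^1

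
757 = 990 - 233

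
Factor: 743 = 743^1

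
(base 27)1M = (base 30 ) 1j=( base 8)61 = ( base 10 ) 49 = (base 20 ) 29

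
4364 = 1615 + 2749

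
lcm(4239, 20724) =186516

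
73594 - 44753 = 28841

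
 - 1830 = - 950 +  - 880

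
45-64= - 19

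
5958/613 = 5958/613 = 9.72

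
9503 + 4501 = 14004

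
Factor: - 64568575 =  - 5^2*53^1*48731^1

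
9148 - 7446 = 1702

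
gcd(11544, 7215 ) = 1443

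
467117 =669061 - 201944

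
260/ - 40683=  - 260/40683 =-0.01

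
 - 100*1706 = -170600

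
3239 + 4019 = 7258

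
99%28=15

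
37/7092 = 37/7092 = 0.01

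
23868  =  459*52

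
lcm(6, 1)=6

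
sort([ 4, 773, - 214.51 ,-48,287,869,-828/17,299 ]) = [-214.51, - 828/17, - 48, 4,287, 299, 773, 869 ]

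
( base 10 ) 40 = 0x28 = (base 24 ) 1G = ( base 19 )22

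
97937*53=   5190661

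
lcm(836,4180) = 4180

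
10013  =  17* 589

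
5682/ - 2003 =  - 5682/2003 = - 2.84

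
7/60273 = 7/60273  =  0.00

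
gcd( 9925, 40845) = 5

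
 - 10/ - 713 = 10/713 = 0.01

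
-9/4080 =  -  1  +  1357/1360 =- 0.00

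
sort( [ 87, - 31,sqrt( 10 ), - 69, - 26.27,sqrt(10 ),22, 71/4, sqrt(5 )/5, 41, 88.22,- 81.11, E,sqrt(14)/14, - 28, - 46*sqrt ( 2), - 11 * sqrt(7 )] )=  [ - 81.11, - 69, - 46*sqrt(2 ), - 31, - 11*sqrt( 7), - 28, - 26.27,sqrt( 14)/14,  sqrt(5 )/5, E, sqrt( 10 ), sqrt(10 ),  71/4, 22,  41, 87,88.22]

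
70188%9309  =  5025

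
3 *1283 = 3849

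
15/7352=15/7352 = 0.00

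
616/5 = 616/5 = 123.20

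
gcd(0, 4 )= 4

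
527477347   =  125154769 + 402322578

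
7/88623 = 7/88623  =  0.00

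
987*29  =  28623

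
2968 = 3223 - 255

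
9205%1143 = 61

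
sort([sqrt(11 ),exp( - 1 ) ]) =[exp( - 1 ), sqrt(11 )] 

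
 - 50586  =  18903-69489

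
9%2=1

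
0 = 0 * 19537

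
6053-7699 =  - 1646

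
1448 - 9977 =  - 8529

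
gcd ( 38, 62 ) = 2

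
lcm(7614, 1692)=15228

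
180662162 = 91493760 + 89168402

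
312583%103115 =3238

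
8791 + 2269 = 11060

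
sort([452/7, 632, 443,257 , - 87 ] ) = [ - 87, 452/7,  257,443, 632 ] 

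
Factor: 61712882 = 2^1*7^1*11^1 * 53^1*7561^1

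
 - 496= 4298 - 4794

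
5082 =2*2541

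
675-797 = - 122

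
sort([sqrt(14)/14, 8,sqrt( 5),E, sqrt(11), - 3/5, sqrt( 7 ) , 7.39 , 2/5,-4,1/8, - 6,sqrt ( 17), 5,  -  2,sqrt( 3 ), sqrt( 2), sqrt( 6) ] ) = [ -6 , - 4,-2, - 3/5,  1/8, sqrt(14 ) /14 , 2/5,sqrt(2 ), sqrt(3), sqrt( 5 ), sqrt(6), sqrt(7) , E, sqrt( 11), sqrt(17), 5, 7.39,8]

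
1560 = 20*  78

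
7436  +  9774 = 17210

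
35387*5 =176935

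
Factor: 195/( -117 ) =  - 3^(-1)*5^1 = - 5/3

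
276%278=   276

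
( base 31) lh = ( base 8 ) 1234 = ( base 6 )3032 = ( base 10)668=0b1010011100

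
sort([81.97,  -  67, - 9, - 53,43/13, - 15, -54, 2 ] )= [ - 67, - 54, - 53, - 15, - 9,  2,43/13,  81.97]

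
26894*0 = 0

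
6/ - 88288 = - 3/44144 = -0.00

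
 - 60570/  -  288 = 3365/16 = 210.31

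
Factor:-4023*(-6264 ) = 2^3*3^6*29^1*149^1  =  25200072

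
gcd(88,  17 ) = 1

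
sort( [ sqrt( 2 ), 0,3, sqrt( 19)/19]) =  [ 0,sqrt(19) /19, sqrt (2), 3]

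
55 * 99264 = 5459520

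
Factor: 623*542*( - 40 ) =-13506640 = - 2^4* 5^1*7^1*89^1*271^1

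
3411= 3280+131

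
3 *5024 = 15072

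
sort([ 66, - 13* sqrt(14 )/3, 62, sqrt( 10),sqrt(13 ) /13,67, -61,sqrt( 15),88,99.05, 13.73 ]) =[-61, - 13 * sqrt( 14 ) /3, sqrt( 13)/13, sqrt( 10), sqrt( 15 ),13.73,62, 66, 67, 88, 99.05] 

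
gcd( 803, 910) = 1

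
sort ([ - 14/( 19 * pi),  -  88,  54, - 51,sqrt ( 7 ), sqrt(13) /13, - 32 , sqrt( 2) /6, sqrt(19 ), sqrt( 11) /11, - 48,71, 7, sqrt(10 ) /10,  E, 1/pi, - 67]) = [  -  88 , - 67, - 51, - 48, - 32 , - 14/(19*pi), sqrt (2 )/6, sqrt (13) /13, sqrt(11) /11,sqrt( 10)/10,1/pi, sqrt( 7), E, sqrt( 19), 7,54, 71] 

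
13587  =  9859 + 3728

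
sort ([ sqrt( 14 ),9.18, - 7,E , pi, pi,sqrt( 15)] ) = [ - 7,E,pi, pi,sqrt( 14),sqrt( 15 ), 9.18 ] 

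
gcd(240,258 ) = 6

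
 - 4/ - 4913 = 4/4913 = 0.00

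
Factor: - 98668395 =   -  3^3*5^1*7^1 * 263^1*397^1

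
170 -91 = 79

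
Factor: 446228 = 2^2 * 281^1*397^1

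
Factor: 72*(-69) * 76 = - 2^5*3^3*19^1*23^1 =- 377568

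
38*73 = 2774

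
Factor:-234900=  - 2^2*3^4*5^2 * 29^1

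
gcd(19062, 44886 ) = 6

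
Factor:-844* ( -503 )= 424532= 2^2*211^1*503^1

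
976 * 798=778848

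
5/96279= 5/96279= 0.00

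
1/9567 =1/9567 =0.00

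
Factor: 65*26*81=136890 = 2^1 * 3^4*5^1*13^2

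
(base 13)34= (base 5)133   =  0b101011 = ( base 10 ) 43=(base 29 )1e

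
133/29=133/29 = 4.59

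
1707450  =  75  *22766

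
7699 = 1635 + 6064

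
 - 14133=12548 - 26681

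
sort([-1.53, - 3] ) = [ - 3, -1.53]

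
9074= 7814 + 1260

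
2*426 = 852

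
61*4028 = 245708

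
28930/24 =14465/12 = 1205.42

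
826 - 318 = 508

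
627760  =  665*944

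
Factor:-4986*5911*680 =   -  20041127280 = - 2^4*3^2*5^1*17^1* 23^1*257^1*277^1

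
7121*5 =35605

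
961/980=961/980 = 0.98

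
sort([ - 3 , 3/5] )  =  [-3, 3/5]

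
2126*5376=11429376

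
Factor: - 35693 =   -  7^1*5099^1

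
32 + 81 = 113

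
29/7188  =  29/7188 = 0.00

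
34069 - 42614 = -8545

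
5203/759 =473/69 = 6.86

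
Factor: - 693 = - 3^2*7^1*11^1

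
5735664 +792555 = 6528219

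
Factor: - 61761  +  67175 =5414= 2^1*2707^1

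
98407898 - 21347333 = 77060565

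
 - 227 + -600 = - 827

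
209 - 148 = 61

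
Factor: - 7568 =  - 2^4*11^1 * 43^1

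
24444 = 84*291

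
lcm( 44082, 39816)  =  1234296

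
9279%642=291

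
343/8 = 343/8 = 42.88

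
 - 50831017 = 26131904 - 76962921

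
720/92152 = 90/11519 = 0.01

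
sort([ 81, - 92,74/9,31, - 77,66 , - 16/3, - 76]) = [ - 92, - 77 ,-76 , - 16/3,  74/9,31,66, 81] 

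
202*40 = 8080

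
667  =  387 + 280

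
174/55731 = 58/18577=0.00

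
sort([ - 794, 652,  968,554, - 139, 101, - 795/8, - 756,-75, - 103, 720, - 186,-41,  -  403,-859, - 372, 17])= [ - 859, - 794, - 756,-403,  -  372,  -  186, - 139 , -103, - 795/8,-75, - 41,17 , 101, 554,652 , 720,968]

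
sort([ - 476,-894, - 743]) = [-894, - 743,-476]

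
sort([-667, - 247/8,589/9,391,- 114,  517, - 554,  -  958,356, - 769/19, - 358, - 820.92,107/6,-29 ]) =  [ - 958, - 820.92,-667, - 554, - 358, - 114, - 769/19, - 247/8,-29, 107/6,589/9,356,391,517 ]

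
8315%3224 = 1867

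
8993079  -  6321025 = 2672054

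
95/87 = 1 + 8/87 = 1.09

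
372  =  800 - 428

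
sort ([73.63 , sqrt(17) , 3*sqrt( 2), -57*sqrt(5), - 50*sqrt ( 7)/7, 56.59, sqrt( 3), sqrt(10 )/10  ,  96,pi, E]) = [ - 57*sqrt(5), - 50*sqrt( 7) /7,sqrt( 10 ) /10,sqrt(3 ), E, pi, sqrt(17),3 * sqrt(2 ),56.59,73.63,96 ]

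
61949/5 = 61949/5 = 12389.80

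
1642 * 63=103446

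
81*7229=585549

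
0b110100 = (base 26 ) 20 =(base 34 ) 1i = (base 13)40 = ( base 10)52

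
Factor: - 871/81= -3^( -4)*13^1 * 67^1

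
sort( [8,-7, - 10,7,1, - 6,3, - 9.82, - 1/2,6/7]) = [ - 10, - 9.82, - 7,  -  6, - 1/2,6/7,  1  ,  3, 7,8]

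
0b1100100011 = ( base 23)1BL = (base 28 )10j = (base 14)415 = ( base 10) 803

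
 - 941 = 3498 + -4439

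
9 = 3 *3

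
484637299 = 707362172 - 222724873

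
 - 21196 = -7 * 3028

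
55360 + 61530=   116890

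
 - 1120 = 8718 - 9838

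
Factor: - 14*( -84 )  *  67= 78792 = 2^3*3^1 * 7^2 * 67^1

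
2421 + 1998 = 4419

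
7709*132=1017588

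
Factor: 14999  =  53^1*283^1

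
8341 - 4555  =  3786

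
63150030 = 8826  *7155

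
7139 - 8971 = -1832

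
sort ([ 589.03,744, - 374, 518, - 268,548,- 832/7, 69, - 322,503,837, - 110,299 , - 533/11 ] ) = [ - 374, - 322, - 268, - 832/7, - 110, - 533/11,69, 299, 503,518, 548 , 589.03,744,837 ]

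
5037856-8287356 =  - 3249500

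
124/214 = 62/107 = 0.58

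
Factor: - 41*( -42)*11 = 18942= 2^1*3^1*7^1*11^1*41^1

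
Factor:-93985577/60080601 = -13426511/8582943 = -3^(-1)*7^1*17^(-1)*109^1*17597^1*168293^(-1) 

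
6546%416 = 306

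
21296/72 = 2662/9 =295.78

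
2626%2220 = 406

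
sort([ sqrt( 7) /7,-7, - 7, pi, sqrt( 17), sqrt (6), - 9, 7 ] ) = [ - 9, - 7,-7, sqrt(7)/7,sqrt( 6), pi,  sqrt( 17), 7]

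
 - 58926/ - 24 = 2455 +1/4 = 2455.25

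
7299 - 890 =6409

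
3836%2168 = 1668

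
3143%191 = 87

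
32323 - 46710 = - 14387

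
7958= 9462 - 1504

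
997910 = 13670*73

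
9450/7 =1350 =1350.00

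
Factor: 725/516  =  2^ ( - 2)* 3^( - 1) * 5^2*29^1*43^(-1 ) 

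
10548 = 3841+6707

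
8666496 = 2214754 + 6451742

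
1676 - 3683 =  - 2007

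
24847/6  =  4141  +  1/6 = 4141.17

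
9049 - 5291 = 3758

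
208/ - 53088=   -  13/3318= - 0.00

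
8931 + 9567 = 18498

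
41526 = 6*6921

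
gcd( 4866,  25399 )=1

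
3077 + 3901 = 6978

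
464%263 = 201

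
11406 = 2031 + 9375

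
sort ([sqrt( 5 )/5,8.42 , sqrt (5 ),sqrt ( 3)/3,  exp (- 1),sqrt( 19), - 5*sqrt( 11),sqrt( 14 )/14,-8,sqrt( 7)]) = [ - 5*sqrt( 11), - 8,sqrt( 14)/14,exp ( - 1), sqrt(5)/5,sqrt( 3 ) /3, sqrt(5 ),sqrt(7),sqrt(19),8.42] 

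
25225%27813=25225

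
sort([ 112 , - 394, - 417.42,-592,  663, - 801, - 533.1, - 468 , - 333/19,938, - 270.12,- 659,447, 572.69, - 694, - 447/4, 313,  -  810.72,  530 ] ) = [ - 810.72, - 801, - 694, - 659 , - 592, - 533.1, -468, - 417.42, - 394, - 270.12, - 447/4,-333/19,  112,313,447,530 , 572.69, 663 , 938 ]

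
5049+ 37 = 5086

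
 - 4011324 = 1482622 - 5493946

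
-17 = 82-99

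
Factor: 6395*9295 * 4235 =251734858375 = 5^3*7^1*11^3*13^2*1279^1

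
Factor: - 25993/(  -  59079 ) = 3^( - 1 )*11^1 * 17^1* 47^( - 1)*139^1*419^( - 1)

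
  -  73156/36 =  - 2033 + 8/9 = - 2032.11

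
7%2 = 1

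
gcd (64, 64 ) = 64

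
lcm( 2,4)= 4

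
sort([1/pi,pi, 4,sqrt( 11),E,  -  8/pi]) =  [-8/pi, 1/pi, E,pi,sqrt(11), 4 ] 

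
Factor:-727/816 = -2^( - 4) * 3^( - 1 )*17^( - 1)*727^1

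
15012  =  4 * 3753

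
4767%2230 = 307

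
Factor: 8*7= 2^3*7^1= 56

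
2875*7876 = 22643500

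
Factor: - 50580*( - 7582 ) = 2^3 * 3^2*5^1*  17^1*223^1*281^1 = 383497560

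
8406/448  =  18 + 171/224 = 18.76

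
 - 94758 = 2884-97642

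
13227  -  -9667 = 22894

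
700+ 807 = 1507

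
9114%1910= 1474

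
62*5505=341310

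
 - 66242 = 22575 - 88817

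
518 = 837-319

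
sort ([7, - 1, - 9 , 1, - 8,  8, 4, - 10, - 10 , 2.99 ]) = [-10, - 10, - 9 , - 8,-1, 1, 2.99,  4, 7, 8]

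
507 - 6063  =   - 5556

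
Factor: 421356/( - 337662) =  -  146/117 = - 2^1*3^( - 2) * 13^(- 1)*73^1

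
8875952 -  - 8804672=17680624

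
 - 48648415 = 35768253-84416668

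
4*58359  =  233436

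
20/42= 10/21= 0.48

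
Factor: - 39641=- 7^2* 809^1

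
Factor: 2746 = 2^1 * 1373^1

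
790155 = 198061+592094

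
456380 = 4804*95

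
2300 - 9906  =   - 7606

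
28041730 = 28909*970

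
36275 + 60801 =97076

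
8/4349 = 8/4349 = 0.00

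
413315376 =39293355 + 374022021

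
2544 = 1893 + 651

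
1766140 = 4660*379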